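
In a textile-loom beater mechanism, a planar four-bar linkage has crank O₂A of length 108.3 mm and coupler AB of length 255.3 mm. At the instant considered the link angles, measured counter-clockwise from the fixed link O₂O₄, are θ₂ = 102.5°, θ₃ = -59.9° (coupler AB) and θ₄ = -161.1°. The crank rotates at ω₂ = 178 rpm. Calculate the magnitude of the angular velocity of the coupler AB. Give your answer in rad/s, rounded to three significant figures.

8.01

ω₂ = 18.64 rad/s (from 178 rpm).
Differentiating the loop-closure r₂e^{iθ₂}+r₃e^{iθ₃}=r₁+r₄e^{iθ₄} gives r₂ω₂e^{iθ₂}+r₃ω₃e^{iθ₃}=r₄ω₄e^{iθ₄}.
Eliminating the other unknown: ω₃ = r₂ω₂ sin(θ₄−θ₂) / [r₃ sin(θ₃−θ₄)].
Numerator sine = +0.99377; denominator sine = +0.98096.
Result = 0.1083·18.64·(+0.99377) / (0.2553·(+0.98096)) = +8.0105 rad/s; magnitude 8.0105 rad/s.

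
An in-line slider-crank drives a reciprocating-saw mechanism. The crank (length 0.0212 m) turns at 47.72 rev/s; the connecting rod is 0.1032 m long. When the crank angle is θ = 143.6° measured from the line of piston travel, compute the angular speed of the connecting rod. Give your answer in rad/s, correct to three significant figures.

ω = 299.8 rad/s (converted from 47.72 rev/s).
The rod makes angle φ with the slider axis where L sinφ = r sinθ; differentiating, L cosφ·φ̇ = r ω cosθ.
L cosφ = √(L² − r² sin²θ) = 0.10243 m.
|ω_rod| = r ω |cosθ| / √(L² − r² sin²θ) = 0.0212·299.8·0.80489/0.10243 = 49.949 rad/s.

49.9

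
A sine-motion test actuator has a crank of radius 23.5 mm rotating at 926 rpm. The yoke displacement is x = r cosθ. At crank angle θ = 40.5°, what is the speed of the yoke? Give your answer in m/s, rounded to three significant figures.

1.48

ω = 96.97 rad/s (from 926 rpm).
x = r cosθ ⇒ ẋ = −rω sinθ.
|v| = rω|sinθ| = 0.0235·96.97·|sin 40.5°| = 1.48 m/s.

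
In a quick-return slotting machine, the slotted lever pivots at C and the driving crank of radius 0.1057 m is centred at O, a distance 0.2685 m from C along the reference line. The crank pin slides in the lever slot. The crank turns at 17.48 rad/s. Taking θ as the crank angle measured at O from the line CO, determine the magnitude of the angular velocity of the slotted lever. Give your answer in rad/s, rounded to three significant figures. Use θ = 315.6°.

ω = 17.48 rad/s
Crank pin A relative to C: A = (d + r cosθ, r sinθ); lever angle φ = atan2(r sinθ, d + r cosθ).
Differentiating tanφ: φ̇ = rω(d cosθ + r)/(d² + r² + 2dr cosθ).
d² + r² + 2dr cosθ = |CA|² = 0.123819 m²;  d cosθ + r = +0.29754 m.
|ω_lever| = |0.1057·17.48·+0.29754| / 0.123819 = 4.4399 rad/s.

4.44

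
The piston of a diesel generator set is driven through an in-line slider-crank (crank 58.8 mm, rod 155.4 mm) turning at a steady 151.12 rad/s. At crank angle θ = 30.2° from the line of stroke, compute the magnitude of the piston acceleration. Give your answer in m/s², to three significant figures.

ω = 151.1 rad/s
x(θ) = r cosθ + √(L² − r² sin²θ); with ω constant, a = ω²·d²x/dθ².
d²x/dθ² = −r cosθ − r²(cos2θ)/√u − r⁴ sin²2θ/(4u^{3/2}),  u = L² − r² sin²θ = 0.0232743 m².
Substituting r = 0.0588 m, L = 0.1554 m, θ = 30.2°: d²x/dθ² = -0.06265 m.
a = ω²·d²x/dθ² = (151.1)²·(-0.06265) = -1430.8 m/s²;  |a| = 1430.8 m/s².

1430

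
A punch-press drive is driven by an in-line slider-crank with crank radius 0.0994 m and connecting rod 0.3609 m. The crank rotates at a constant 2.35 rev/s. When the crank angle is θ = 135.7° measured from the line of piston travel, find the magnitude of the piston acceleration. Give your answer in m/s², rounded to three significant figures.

ω = 2π·2.35 = 14.77 rad/s
x(θ) = r cosθ + √(L² − r² sin²θ); with ω constant, a = ω²·d²x/dθ².
d²x/dθ² = −r cosθ − r²(cos2θ)/√u − r⁴ sin²2θ/(4u^{3/2}),  u = L² − r² sin²θ = 0.125429 m².
Substituting r = 0.0994 m, L = 0.3609 m, θ = 135.7°: d²x/dθ² = +0.069909 m.
a = ω²·d²x/dθ² = (14.77)²·(+0.069909) = +15.242 m/s²;  |a| = 15.242 m/s².

15.2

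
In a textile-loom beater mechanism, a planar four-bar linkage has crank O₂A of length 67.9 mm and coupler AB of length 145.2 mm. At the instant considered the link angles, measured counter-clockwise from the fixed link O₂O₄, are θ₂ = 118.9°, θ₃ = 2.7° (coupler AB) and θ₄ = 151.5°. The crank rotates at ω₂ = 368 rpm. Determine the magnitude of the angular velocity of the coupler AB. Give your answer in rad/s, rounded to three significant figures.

ω₂ = 38.54 rad/s (from 368 rpm).
Differentiating the loop-closure r₂e^{iθ₂}+r₃e^{iθ₃}=r₁+r₄e^{iθ₄} gives r₂ω₂e^{iθ₂}+r₃ω₃e^{iθ₃}=r₄ω₄e^{iθ₄}.
Eliminating the other unknown: ω₃ = r₂ω₂ sin(θ₄−θ₂) / [r₃ sin(θ₃−θ₄)].
Numerator sine = +0.53877; denominator sine = -0.51803.
Result = 0.0679·38.54·(+0.53877) / (0.1452·(-0.51803)) = -18.743 rad/s; magnitude 18.743 rad/s.

18.7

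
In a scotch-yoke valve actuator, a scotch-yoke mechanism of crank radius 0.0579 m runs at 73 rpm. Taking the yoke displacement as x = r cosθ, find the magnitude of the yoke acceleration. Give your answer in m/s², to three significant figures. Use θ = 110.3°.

1.17

ω = 7.645 rad/s (from 73 rpm).
x = r cosθ ⇒ ẍ = −rω² cosθ (ω constant).
|a| = rω²|cosθ| = 0.0579·(7.645)²·|cos 110.3°| = 1.1739 m/s².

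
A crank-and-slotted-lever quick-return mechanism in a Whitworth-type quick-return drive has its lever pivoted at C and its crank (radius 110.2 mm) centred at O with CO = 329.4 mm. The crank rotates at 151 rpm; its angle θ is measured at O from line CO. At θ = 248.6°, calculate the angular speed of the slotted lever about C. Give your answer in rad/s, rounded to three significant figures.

ω = 15.81 rad/s (from 151 rpm).
Crank pin A relative to C: A = (d + r cosθ, r sinθ); lever angle φ = atan2(r sinθ, d + r cosθ).
Differentiating tanφ: φ̇ = rω(d cosθ + r)/(d² + r² + 2dr cosθ).
d² + r² + 2dr cosθ = |CA|² = 0.0941584 m²;  d cosθ + r = -0.0099904 m.
|ω_lever| = |0.1102·15.81·-0.0099904| / 0.0941584 = 0.18489 rad/s.

0.185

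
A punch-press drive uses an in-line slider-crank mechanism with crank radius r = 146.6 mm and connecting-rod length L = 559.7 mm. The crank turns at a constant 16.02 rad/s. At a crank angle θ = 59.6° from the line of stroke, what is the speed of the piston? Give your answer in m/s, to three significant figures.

2.30

ω = 16.02 rad/s
For an in-line slider-crank, x = r cosθ + √(L² − r² sin²θ), so v = −rω sinθ·[1 + r cosθ/√(L² − r² sin²θ)].
With r = 0.1466 m, L = 0.5597 m, θ = 59.6°: √(L² − r² sin²θ) = 0.54523 m.
v = −0.1466·16.02·0.86251·[1 + 0.1466·0.50603/0.54523] = -2.3013 m/s.
|v| = 2.3013 m/s.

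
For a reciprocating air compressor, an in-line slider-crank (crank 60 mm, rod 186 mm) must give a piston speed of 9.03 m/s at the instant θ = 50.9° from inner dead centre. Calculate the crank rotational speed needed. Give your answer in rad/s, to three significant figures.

160

For an in-line slider-crank, |v_piston| = rω|sinθ|·[1 + r cosθ/√(L² − r² sin²θ)].
With r = 0.06 m, L = 0.186 m, θ = 50.9°: the bracketed kinematic factor |dx/dθ| = 0.056347 m.
ω = v/|dx/dθ| = 9.03/0.056347 = 160.26 rad/s.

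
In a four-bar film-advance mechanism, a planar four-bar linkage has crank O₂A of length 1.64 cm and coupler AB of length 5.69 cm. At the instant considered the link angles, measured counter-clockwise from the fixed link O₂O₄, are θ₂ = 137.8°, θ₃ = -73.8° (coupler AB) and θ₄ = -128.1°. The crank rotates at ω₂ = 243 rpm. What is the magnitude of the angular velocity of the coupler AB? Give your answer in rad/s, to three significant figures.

9.01

ω₂ = 25.45 rad/s (from 243 rpm).
Differentiating the loop-closure r₂e^{iθ₂}+r₃e^{iθ₃}=r₁+r₄e^{iθ₄} gives r₂ω₂e^{iθ₂}+r₃ω₃e^{iθ₃}=r₄ω₄e^{iθ₄}.
Eliminating the other unknown: ω₃ = r₂ω₂ sin(θ₄−θ₂) / [r₃ sin(θ₃−θ₄)].
Numerator sine = +0.99744; denominator sine = +0.81208.
Result = 0.0164·25.45·(+0.99744) / (0.0569·(+0.81208)) = +9.0085 rad/s; magnitude 9.0085 rad/s.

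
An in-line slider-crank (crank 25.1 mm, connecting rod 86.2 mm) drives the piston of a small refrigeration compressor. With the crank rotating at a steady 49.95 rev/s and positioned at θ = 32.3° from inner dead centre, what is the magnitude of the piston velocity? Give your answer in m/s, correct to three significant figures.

ω = 2π·50 = 313.8 rad/s
For an in-line slider-crank, x = r cosθ + √(L² − r² sin²θ), so v = −rω sinθ·[1 + r cosθ/√(L² − r² sin²θ)].
With r = 0.0251 m, L = 0.0862 m, θ = 32.3°: √(L² − r² sin²θ) = 0.08515 m.
v = −0.0251·313.8·0.53435·[1 + 0.0251·0.84526/0.08515] = -5.2582 m/s.
|v| = 5.2582 m/s.

5.26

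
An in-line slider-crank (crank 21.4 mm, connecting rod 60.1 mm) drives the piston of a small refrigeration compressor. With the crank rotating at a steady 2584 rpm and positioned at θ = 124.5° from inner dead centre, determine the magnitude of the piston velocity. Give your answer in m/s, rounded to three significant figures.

3.77

ω = 2π·2584/60 = 270.6 rad/s
For an in-line slider-crank, x = r cosθ + √(L² − r² sin²θ), so v = −rω sinθ·[1 + r cosθ/√(L² − r² sin²θ)].
With r = 0.0214 m, L = 0.0601 m, θ = 124.5°: √(L² − r² sin²θ) = 0.057454 m.
v = −0.0214·270.6·0.82413·[1 + 0.0214·-0.56641/0.057454] = -3.7655 m/s.
|v| = 3.7655 m/s.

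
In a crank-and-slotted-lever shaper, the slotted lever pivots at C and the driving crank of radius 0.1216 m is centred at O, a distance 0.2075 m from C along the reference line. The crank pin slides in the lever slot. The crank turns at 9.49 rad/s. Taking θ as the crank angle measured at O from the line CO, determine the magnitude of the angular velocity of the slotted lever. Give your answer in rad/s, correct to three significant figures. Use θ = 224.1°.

ω = 9.49 rad/s
Crank pin A relative to C: A = (d + r cosθ, r sinθ); lever angle φ = atan2(r sinθ, d + r cosθ).
Differentiating tanφ: φ̇ = rω(d cosθ + r)/(d² + r² + 2dr cosθ).
d² + r² + 2dr cosθ = |CA|² = 0.0216033 m²;  d cosθ + r = -0.027411 m.
|ω_lever| = |0.1216·9.49·-0.027411| / 0.0216033 = 1.4642 rad/s.

1.46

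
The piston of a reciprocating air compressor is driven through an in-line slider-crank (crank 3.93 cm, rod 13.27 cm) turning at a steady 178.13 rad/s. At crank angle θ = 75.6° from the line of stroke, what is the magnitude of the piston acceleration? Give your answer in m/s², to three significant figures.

ω = 178.1 rad/s
x(θ) = r cosθ + √(L² − r² sin²θ); with ω constant, a = ω²·d²x/dθ².
d²x/dθ² = −r cosθ − r²(cos2θ)/√u − r⁴ sin²2θ/(4u^{3/2}),  u = L² − r² sin²θ = 0.0161603 m².
Substituting r = 0.0393 m, L = 0.1327 m, θ = 75.6°: d²x/dθ² = +0.00080584 m.
a = ω²·d²x/dθ² = (178.1)²·(+0.00080584) = +25.57 m/s²;  |a| = 25.57 m/s².

25.6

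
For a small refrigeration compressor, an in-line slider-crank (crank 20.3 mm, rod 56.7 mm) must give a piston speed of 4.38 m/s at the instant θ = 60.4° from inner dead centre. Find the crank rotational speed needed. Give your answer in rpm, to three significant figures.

2000

For an in-line slider-crank, |v_piston| = rω|sinθ|·[1 + r cosθ/√(L² − r² sin²θ)].
With r = 0.0203 m, L = 0.0567 m, θ = 60.4°: the bracketed kinematic factor |dx/dθ| = 0.020935 m.
ω = v/|dx/dθ| = 4.38/0.020935 = 209.22 rad/s.
N = 60ω/(2π) = 1997.9 rpm.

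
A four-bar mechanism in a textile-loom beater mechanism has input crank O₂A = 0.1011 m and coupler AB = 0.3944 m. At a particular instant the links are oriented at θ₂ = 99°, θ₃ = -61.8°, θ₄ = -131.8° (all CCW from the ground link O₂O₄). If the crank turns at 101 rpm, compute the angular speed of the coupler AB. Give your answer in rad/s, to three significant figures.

2.24

ω₂ = 10.58 rad/s (from 101 rpm).
Differentiating the loop-closure r₂e^{iθ₂}+r₃e^{iθ₃}=r₁+r₄e^{iθ₄} gives r₂ω₂e^{iθ₂}+r₃ω₃e^{iθ₃}=r₄ω₄e^{iθ₄}.
Eliminating the other unknown: ω₃ = r₂ω₂ sin(θ₄−θ₂) / [r₃ sin(θ₃−θ₄)].
Numerator sine = +0.77494; denominator sine = +0.93969.
Result = 0.1011·10.58·(+0.77494) / (0.3944·(+0.93969)) = +2.2359 rad/s; magnitude 2.2359 rad/s.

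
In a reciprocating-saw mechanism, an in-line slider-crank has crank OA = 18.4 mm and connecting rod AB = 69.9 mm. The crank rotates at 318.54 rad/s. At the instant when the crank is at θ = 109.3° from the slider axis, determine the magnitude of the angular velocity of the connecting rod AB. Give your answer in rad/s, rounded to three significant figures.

28.6

ω = 318.5 rad/s
The rod makes angle φ with the slider axis where L sinφ = r sinθ; differentiating, L cosφ·φ̇ = r ω cosθ.
L cosφ = √(L² − r² sin²θ) = 0.067708 m.
|ω_rod| = r ω |cosθ| / √(L² − r² sin²θ) = 0.0184·318.5·0.33051/0.067708 = 28.611 rad/s.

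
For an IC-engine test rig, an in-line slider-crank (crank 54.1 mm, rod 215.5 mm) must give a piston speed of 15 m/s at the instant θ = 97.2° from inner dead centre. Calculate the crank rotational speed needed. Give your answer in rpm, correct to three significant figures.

2760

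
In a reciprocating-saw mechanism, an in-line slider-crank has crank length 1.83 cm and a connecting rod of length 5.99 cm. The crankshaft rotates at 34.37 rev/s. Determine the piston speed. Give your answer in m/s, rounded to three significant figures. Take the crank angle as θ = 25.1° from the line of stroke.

2.14

ω = 2π·34.4 = 216 rad/s
For an in-line slider-crank, x = r cosθ + √(L² − r² sin²θ), so v = −rω sinθ·[1 + r cosθ/√(L² − r² sin²θ)].
With r = 0.0183 m, L = 0.0599 m, θ = 25.1°: √(L² − r² sin²θ) = 0.059395 m.
v = −0.0183·216·0.42420·[1 + 0.0183·0.90557/0.059395] = -2.1442 m/s.
|v| = 2.1442 m/s.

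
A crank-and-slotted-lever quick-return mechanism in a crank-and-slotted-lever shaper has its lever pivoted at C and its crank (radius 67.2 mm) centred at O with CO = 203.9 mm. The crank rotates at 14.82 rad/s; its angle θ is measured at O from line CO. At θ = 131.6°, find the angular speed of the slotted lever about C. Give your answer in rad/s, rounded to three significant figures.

2.43

ω = 14.82 rad/s
Crank pin A relative to C: A = (d + r cosθ, r sinθ); lever angle φ = atan2(r sinθ, d + r cosθ).
Differentiating tanφ: φ̇ = rω(d cosθ + r)/(d² + r² + 2dr cosθ).
d² + r² + 2dr cosθ = |CA|² = 0.0278967 m²;  d cosθ + r = -0.068175 m.
|ω_lever| = |0.0672·14.82·-0.068175| / 0.0278967 = 2.4338 rad/s.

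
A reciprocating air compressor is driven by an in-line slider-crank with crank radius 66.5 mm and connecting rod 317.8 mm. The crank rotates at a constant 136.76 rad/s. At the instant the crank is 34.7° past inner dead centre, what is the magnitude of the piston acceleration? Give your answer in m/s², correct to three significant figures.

ω = 136.8 rad/s
x(θ) = r cosθ + √(L² − r² sin²θ); with ω constant, a = ω²·d²x/dθ².
d²x/dθ² = −r cosθ − r²(cos2θ)/√u − r⁴ sin²2θ/(4u^{3/2}),  u = L² − r² sin²θ = 0.0995637 m².
Substituting r = 0.0665 m, L = 0.3178 m, θ = 34.7°: d²x/dθ² = -0.05974 m.
a = ω²·d²x/dθ² = (136.8)²·(-0.05974) = -1117.3 m/s²;  |a| = 1117.3 m/s².

1120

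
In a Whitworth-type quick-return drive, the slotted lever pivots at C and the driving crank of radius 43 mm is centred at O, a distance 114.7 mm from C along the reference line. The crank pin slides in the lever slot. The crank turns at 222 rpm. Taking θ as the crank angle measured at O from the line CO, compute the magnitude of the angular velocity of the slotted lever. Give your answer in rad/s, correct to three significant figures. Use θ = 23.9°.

6.15

ω = 23.25 rad/s (from 222 rpm).
Crank pin A relative to C: A = (d + r cosθ, r sinθ); lever angle φ = atan2(r sinθ, d + r cosθ).
Differentiating tanφ: φ̇ = rω(d cosθ + r)/(d² + r² + 2dr cosθ).
d² + r² + 2dr cosθ = |CA|² = 0.0240235 m²;  d cosθ + r = +0.14786 m.
|ω_lever| = |0.043·23.25·+0.14786| / 0.0240235 = 6.1529 rad/s.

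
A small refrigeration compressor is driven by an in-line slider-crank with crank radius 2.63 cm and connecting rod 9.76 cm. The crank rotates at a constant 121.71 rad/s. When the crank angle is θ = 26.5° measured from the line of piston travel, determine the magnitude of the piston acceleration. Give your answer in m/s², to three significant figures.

ω = 121.7 rad/s
x(θ) = r cosθ + √(L² − r² sin²θ); with ω constant, a = ω²·d²x/dθ².
d²x/dθ² = −r cosθ − r²(cos2θ)/√u − r⁴ sin²2θ/(4u^{3/2}),  u = L² − r² sin²θ = 0.00938805 m².
Substituting r = 0.0263 m, L = 0.0976 m, θ = 26.5°: d²x/dθ² = -0.027917 m.
a = ω²·d²x/dθ² = (121.7)²·(-0.027917) = -413.54 m/s²;  |a| = 413.54 m/s².

414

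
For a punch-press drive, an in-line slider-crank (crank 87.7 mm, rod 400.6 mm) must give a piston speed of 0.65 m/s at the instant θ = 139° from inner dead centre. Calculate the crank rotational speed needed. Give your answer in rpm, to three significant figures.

130

For an in-line slider-crank, |v_piston| = rω|sinθ|·[1 + r cosθ/√(L² − r² sin²θ)].
With r = 0.0877 m, L = 0.4006 m, θ = 139°: the bracketed kinematic factor |dx/dθ| = 0.04793 m.
ω = v/|dx/dθ| = 0.65/0.04793 = 13.561 rad/s.
N = 60ω/(2π) = 129.5 rpm.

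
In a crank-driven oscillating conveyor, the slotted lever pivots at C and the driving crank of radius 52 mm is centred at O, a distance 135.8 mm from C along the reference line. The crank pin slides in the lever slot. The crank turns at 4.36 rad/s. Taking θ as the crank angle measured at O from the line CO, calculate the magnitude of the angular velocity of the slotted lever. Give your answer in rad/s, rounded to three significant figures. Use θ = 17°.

1.19

ω = 4.36 rad/s
Crank pin A relative to C: A = (d + r cosθ, r sinθ); lever angle φ = atan2(r sinθ, d + r cosθ).
Differentiating tanφ: φ̇ = rω(d cosθ + r)/(d² + r² + 2dr cosθ).
d² + r² + 2dr cosθ = |CA|² = 0.0346517 m²;  d cosθ + r = +0.18187 m.
|ω_lever| = |0.052·4.36·+0.18187| / 0.0346517 = 1.1899 rad/s.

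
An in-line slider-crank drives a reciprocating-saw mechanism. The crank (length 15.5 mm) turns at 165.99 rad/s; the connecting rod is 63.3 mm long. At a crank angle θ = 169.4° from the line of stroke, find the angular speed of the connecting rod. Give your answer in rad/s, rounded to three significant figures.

ω = 166 rad/s
The rod makes angle φ with the slider axis where L sinφ = r sinθ; differentiating, L cosφ·φ̇ = r ω cosθ.
L cosφ = √(L² − r² sin²θ) = 0.063236 m.
|ω_rod| = r ω |cosθ| / √(L² − r² sin²θ) = 0.0155·166·0.98294/0.063236 = 39.992 rad/s.

40.0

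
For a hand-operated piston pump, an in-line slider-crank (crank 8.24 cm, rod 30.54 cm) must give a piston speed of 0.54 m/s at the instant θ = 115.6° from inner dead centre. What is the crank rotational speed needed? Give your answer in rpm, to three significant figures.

For an in-line slider-crank, |v_piston| = rω|sinθ|·[1 + r cosθ/√(L² − r² sin²θ)].
With r = 0.0824 m, L = 0.3054 m, θ = 115.6°: the bracketed kinematic factor |dx/dθ| = 0.065379 m.
ω = v/|dx/dθ| = 0.54/0.065379 = 8.2595 rad/s.
N = 60ω/(2π) = 78.872 rpm.

78.9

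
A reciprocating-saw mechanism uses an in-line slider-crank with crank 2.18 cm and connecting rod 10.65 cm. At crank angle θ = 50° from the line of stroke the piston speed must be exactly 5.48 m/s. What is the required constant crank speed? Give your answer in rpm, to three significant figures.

2770

For an in-line slider-crank, |v_piston| = rω|sinθ|·[1 + r cosθ/√(L² − r² sin²θ)].
With r = 0.0218 m, L = 0.1065 m, θ = 50°: the bracketed kinematic factor |dx/dθ| = 0.018925 m.
ω = v/|dx/dθ| = 5.48/0.018925 = 289.57 rad/s.
N = 60ω/(2π) = 2765.2 rpm.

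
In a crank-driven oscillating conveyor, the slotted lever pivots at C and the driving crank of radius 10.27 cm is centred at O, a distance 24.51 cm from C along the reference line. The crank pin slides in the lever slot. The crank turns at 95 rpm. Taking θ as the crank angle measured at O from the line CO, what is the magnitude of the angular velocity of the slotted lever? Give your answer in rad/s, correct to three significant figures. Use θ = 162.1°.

ω = 9.948 rad/s (from 95 rpm).
Crank pin A relative to C: A = (d + r cosθ, r sinθ); lever angle φ = atan2(r sinθ, d + r cosθ).
Differentiating tanφ: φ̇ = rω(d cosθ + r)/(d² + r² + 2dr cosθ).
d² + r² + 2dr cosθ = |CA|² = 0.0227147 m²;  d cosθ + r = -0.13054 m.
|ω_lever| = |0.1027·9.948·-0.13054| / 0.0227147 = 5.8715 rad/s.

5.87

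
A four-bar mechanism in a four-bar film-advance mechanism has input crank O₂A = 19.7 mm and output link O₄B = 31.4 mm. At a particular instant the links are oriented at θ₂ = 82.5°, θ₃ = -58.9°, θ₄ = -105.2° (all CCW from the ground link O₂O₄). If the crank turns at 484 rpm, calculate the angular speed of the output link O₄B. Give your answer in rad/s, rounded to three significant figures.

ω₂ = 50.68 rad/s (from 484 rpm).
Differentiating the loop-closure r₂e^{iθ₂}+r₃e^{iθ₃}=r₁+r₄e^{iθ₄} gives r₂ω₂e^{iθ₂}+r₃ω₃e^{iθ₃}=r₄ω₄e^{iθ₄}.
Eliminating the other unknown: ω₄ = r₂ω₂ sin(θ₂−θ₃) / [r₄ sin(θ₄−θ₃)].
Numerator sine = +0.62388; denominator sine = -0.72297.
Result = 0.0197·50.68·(+0.62388) / (0.0314·(-0.72297)) = -27.441 rad/s; magnitude 27.441 rad/s.

27.4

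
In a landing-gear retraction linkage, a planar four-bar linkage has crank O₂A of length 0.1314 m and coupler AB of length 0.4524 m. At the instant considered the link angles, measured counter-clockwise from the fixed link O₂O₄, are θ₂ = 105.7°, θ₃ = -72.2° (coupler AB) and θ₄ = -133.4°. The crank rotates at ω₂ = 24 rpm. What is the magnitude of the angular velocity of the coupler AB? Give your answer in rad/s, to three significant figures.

0.715

ω₂ = 2.513 rad/s (from 24 rpm).
Differentiating the loop-closure r₂e^{iθ₂}+r₃e^{iθ₃}=r₁+r₄e^{iθ₄} gives r₂ω₂e^{iθ₂}+r₃ω₃e^{iθ₃}=r₄ω₄e^{iθ₄}.
Eliminating the other unknown: ω₃ = r₂ω₂ sin(θ₄−θ₂) / [r₃ sin(θ₃−θ₄)].
Numerator sine = +0.85806; denominator sine = +0.87631.
Result = 0.1314·2.513·(+0.85806) / (0.4524·(+0.87631)) = +0.71479 rad/s; magnitude 0.71479 rad/s.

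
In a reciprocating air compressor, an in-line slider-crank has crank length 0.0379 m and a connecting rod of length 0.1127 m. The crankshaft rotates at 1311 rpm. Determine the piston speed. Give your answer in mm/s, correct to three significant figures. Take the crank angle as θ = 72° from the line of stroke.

5490

ω = 2π·1311/60 = 137.3 rad/s
For an in-line slider-crank, x = r cosθ + √(L² − r² sin²θ), so v = −rω sinθ·[1 + r cosθ/√(L² − r² sin²θ)].
With r = 0.0379 m, L = 0.1127 m, θ = 72°: √(L² − r² sin²θ) = 0.10678 m.
v = −0.0379·137.3·0.95106·[1 + 0.0379·0.30902/0.10678] = -5.4913 m/s.
|v| = 5.4913 m/s = 5491.3 mm/s.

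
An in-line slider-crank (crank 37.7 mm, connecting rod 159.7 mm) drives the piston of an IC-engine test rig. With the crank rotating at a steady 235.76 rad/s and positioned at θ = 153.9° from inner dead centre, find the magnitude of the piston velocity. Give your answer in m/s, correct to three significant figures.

3.08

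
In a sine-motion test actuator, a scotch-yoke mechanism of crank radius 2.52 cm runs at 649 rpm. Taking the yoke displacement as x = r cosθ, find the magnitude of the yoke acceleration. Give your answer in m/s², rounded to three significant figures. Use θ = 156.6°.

ω = 67.96 rad/s (from 649 rpm).
x = r cosθ ⇒ ẍ = −rω² cosθ (ω constant).
|a| = rω²|cosθ| = 0.0252·(67.96)²·|cos 156.6°| = 106.83 m/s².

107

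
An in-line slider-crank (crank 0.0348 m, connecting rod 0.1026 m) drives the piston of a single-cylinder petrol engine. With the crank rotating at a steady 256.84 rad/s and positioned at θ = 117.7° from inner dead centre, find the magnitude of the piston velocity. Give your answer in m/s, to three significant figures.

6.61

ω = 256.8 rad/s
For an in-line slider-crank, x = r cosθ + √(L² − r² sin²θ), so v = −rω sinθ·[1 + r cosθ/√(L² − r² sin²θ)].
With r = 0.0348 m, L = 0.1026 m, θ = 117.7°: √(L² − r² sin²θ) = 0.097864 m.
v = −0.0348·256.8·0.88539·[1 + 0.0348·-0.46484/0.097864] = -6.6056 m/s.
|v| = 6.6056 m/s.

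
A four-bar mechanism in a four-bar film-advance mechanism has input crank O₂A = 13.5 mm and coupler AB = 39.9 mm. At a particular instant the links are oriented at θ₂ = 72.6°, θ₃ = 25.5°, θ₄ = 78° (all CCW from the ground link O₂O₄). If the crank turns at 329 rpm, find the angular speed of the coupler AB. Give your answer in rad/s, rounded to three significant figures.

ω₂ = 34.45 rad/s (from 329 rpm).
Differentiating the loop-closure r₂e^{iθ₂}+r₃e^{iθ₃}=r₁+r₄e^{iθ₄} gives r₂ω₂e^{iθ₂}+r₃ω₃e^{iθ₃}=r₄ω₄e^{iθ₄}.
Eliminating the other unknown: ω₃ = r₂ω₂ sin(θ₄−θ₂) / [r₃ sin(θ₃−θ₄)].
Numerator sine = +0.09411; denominator sine = -0.79335.
Result = 0.0135·34.45·(+0.09411) / (0.0399·(-0.79335)) = -1.3828 rad/s; magnitude 1.3828 rad/s.

1.38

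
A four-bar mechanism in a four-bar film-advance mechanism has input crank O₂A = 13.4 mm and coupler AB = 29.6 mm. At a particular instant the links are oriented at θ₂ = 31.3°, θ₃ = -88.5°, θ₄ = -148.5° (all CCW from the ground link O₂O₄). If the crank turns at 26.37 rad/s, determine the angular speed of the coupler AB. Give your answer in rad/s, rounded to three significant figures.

0.0481

ω₂ = 26.37 rad/s
Differentiating the loop-closure r₂e^{iθ₂}+r₃e^{iθ₃}=r₁+r₄e^{iθ₄} gives r₂ω₂e^{iθ₂}+r₃ω₃e^{iθ₃}=r₄ω₄e^{iθ₄}.
Eliminating the other unknown: ω₃ = r₂ω₂ sin(θ₄−θ₂) / [r₃ sin(θ₃−θ₄)].
Numerator sine = -0.00349; denominator sine = +0.86603.
Result = 0.0134·26.37·(-0.00349) / (0.0296·(+0.86603)) = -0.048117 rad/s; magnitude 0.048117 rad/s.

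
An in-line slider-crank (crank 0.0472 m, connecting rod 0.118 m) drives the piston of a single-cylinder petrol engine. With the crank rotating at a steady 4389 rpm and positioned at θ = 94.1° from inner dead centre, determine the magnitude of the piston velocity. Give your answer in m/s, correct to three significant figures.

ω = 2π·4389/60 = 459.6 rad/s
For an in-line slider-crank, x = r cosθ + √(L² − r² sin²θ), so v = −rω sinθ·[1 + r cosθ/√(L² − r² sin²θ)].
With r = 0.0472 m, L = 0.118 m, θ = 94.1°: √(L² − r² sin²θ) = 0.1082 m.
v = −0.0472·459.6·0.99744·[1 + 0.0472·-0.07150/0.1082] = -20.963 m/s.
|v| = 20.963 m/s.

21.0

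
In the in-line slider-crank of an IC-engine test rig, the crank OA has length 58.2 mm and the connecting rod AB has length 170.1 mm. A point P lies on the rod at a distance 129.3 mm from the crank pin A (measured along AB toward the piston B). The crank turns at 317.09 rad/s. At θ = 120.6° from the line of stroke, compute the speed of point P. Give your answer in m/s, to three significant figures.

ω = 317.1 rad/s.  Crank-pin speed |V_A| = rω = 18.455 m/s, perpendicular to OA.
Rod angle: sinφ = −(r/L) sinθ ⇒ φ = -17.128°; ω_rod = −rω cosθ/√(L²−r²sin²θ) = +57.79 rad/s.
V_P = V_A + ω_rod × AP, with AP = 0.1293 m along the rod.
Components: V_Px = −rω sinθ − a·ω_rod·sinφ = -13.684 m/s;  V_Py = rω cosθ + a·ω_rod·cosφ = -2.2533 m/s.
|V_P| = √(V_Px² + V_Py²) = 13.868 m/s.

13.9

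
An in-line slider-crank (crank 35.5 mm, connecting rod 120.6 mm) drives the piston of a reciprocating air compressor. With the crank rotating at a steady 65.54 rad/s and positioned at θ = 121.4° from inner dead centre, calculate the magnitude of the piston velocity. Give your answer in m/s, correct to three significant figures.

1.67

ω = 65.54 rad/s
For an in-line slider-crank, x = r cosθ + √(L² − r² sin²θ), so v = −rω sinθ·[1 + r cosθ/√(L² − r² sin²θ)].
With r = 0.0355 m, L = 0.1206 m, θ = 121.4°: √(L² − r² sin²θ) = 0.11673 m.
v = −0.0355·65.54·0.85355·[1 + 0.0355·-0.52101/0.11673] = -1.6713 m/s.
|v| = 1.6713 m/s.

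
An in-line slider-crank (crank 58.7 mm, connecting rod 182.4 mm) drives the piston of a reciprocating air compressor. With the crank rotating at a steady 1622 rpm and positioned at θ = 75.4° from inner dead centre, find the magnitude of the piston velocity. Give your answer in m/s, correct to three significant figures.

ω = 2π·1622/60 = 169.9 rad/s
For an in-line slider-crank, x = r cosθ + √(L² − r² sin²θ), so v = −rω sinθ·[1 + r cosθ/√(L² − r² sin²θ)].
With r = 0.0587 m, L = 0.1824 m, θ = 75.4°: √(L² − r² sin²θ) = 0.17333 m.
v = −0.0587·169.9·0.96771·[1 + 0.0587·0.25207/0.17333] = -10.472 m/s.
|v| = 10.472 m/s.

10.5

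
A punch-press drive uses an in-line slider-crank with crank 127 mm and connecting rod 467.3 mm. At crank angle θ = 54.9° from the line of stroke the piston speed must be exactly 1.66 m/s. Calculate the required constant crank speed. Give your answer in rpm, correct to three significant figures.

131

For an in-line slider-crank, |v_piston| = rω|sinθ|·[1 + r cosθ/√(L² − r² sin²θ)].
With r = 0.127 m, L = 0.4673 m, θ = 54.9°: the bracketed kinematic factor |dx/dθ| = 0.12056 m.
ω = v/|dx/dθ| = 1.66/0.12056 = 13.769 rad/s.
N = 60ω/(2π) = 131.49 rpm.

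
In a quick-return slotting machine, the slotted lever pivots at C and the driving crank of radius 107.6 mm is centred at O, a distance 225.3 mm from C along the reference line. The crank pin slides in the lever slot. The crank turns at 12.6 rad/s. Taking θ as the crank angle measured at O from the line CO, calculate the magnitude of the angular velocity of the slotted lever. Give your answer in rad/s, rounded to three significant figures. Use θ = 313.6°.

3.72

ω = 12.6 rad/s
Crank pin A relative to C: A = (d + r cosθ, r sinθ); lever angle φ = atan2(r sinθ, d + r cosθ).
Differentiating tanφ: φ̇ = rω(d cosθ + r)/(d² + r² + 2dr cosθ).
d² + r² + 2dr cosθ = |CA|² = 0.0957738 m²;  d cosθ + r = +0.26297 m.
|ω_lever| = |0.1076·12.6·+0.26297| / 0.0957738 = 3.7226 rad/s.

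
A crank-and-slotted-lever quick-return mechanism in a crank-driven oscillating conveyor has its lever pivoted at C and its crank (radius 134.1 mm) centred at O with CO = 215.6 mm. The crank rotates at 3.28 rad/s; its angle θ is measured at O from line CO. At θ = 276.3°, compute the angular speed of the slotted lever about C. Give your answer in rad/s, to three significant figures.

0.980

ω = 3.28 rad/s
Crank pin A relative to C: A = (d + r cosθ, r sinθ); lever angle φ = atan2(r sinθ, d + r cosθ).
Differentiating tanφ: φ̇ = rω(d cosθ + r)/(d² + r² + 2dr cosθ).
d² + r² + 2dr cosθ = |CA|² = 0.0708114 m²;  d cosθ + r = +0.15776 m.
|ω_lever| = |0.1341·3.28·+0.15776| / 0.0708114 = 0.97992 rad/s.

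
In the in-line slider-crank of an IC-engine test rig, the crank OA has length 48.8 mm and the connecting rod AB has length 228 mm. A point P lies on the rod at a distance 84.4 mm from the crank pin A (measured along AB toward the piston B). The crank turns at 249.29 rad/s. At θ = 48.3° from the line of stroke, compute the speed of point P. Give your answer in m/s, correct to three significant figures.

10.8

ω = 249.3 rad/s.  Crank-pin speed |V_A| = rω = 12.165 m/s, perpendicular to OA.
Rod angle: sinφ = −(r/L) sinθ ⇒ φ = -9.196°; ω_rod = −rω cosθ/√(L²−r²sin²θ) = -35.957 rad/s.
V_P = V_A + ω_rod × AP, with AP = 0.0844 m along the rod.
Components: V_Px = −rω sinθ − a·ω_rod·sinφ = -9.5681 m/s;  V_Py = rω cosθ + a·ω_rod·cosφ = +5.097 m/s.
|V_P| = √(V_Px² + V_Py²) = 10.841 m/s.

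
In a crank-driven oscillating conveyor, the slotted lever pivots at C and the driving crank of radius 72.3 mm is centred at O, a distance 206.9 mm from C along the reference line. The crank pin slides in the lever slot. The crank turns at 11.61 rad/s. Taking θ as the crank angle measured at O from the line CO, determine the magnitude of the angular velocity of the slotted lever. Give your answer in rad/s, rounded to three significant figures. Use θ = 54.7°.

ω = 11.61 rad/s
Crank pin A relative to C: A = (d + r cosθ, r sinθ); lever angle φ = atan2(r sinθ, d + r cosθ).
Differentiating tanφ: φ̇ = rω(d cosθ + r)/(d² + r² + 2dr cosθ).
d² + r² + 2dr cosθ = |CA|² = 0.0653231 m²;  d cosθ + r = +0.19186 m.
|ω_lever| = |0.0723·11.61·+0.19186| / 0.0653231 = 2.4654 rad/s.

2.47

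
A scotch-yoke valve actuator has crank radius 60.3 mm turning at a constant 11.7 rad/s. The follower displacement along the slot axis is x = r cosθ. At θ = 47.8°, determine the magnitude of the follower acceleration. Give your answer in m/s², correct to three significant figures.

5.54

ω = 11.7 rad/s
x = r cosθ ⇒ ẍ = −rω² cosθ (ω constant).
|a| = rω²|cosθ| = 0.0603·(11.7)²·|cos 47.8°| = 5.5447 m/s².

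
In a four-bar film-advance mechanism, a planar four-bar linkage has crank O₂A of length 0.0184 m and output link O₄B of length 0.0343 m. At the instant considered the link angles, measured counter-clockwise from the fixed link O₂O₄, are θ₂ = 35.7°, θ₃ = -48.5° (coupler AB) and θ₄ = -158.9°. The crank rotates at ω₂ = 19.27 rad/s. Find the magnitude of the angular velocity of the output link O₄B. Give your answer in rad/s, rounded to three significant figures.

11.0

ω₂ = 19.27 rad/s
Differentiating the loop-closure r₂e^{iθ₂}+r₃e^{iθ₃}=r₁+r₄e^{iθ₄} gives r₂ω₂e^{iθ₂}+r₃ω₃e^{iθ₃}=r₄ω₄e^{iθ₄}.
Eliminating the other unknown: ω₄ = r₂ω₂ sin(θ₂−θ₃) / [r₄ sin(θ₄−θ₃)].
Numerator sine = +0.99488; denominator sine = -0.93728.
Result = 0.0184·19.27·(+0.99488) / (0.0343·(-0.93728)) = -10.973 rad/s; magnitude 10.973 rad/s.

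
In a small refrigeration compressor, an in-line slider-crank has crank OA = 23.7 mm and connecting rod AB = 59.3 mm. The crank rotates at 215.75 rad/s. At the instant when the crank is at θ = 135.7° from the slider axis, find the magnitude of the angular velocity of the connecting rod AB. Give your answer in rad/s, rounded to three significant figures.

ω = 215.8 rad/s
The rod makes angle φ with the slider axis where L sinφ = r sinθ; differentiating, L cosφ·φ̇ = r ω cosθ.
L cosφ = √(L² − r² sin²θ) = 0.056943 m.
|ω_rod| = r ω |cosθ| / √(L² − r² sin²θ) = 0.0237·215.8·0.71569/0.056943 = 64.267 rad/s.

64.3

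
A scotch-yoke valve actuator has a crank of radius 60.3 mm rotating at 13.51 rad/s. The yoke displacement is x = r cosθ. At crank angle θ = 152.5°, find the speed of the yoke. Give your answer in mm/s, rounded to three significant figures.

ω = 13.51 rad/s
x = r cosθ ⇒ ẋ = −rω sinθ.
|v| = rω|sinθ| = 0.0603·13.51·|sin 152.5°| = 0.37616 m/s = 376.16 mm/s.

376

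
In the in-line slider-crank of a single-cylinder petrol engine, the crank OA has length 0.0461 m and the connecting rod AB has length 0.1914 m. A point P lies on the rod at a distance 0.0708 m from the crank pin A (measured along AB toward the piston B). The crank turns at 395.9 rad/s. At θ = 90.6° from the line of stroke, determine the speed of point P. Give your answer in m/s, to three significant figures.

18.2

ω = 395.9 rad/s.  Crank-pin speed |V_A| = rω = 18.251 m/s, perpendicular to OA.
Rod angle: sinφ = −(r/L) sinθ ⇒ φ = -13.936°; ω_rod = −rω cosθ/√(L²−r²sin²θ) = +1.0288 rad/s.
V_P = V_A + ω_rod × AP, with AP = 0.0708 m along the rod.
Components: V_Px = −rω sinθ − a·ω_rod·sinφ = -18.232 m/s;  V_Py = rω cosθ + a·ω_rod·cosφ = -0.12042 m/s.
|V_P| = √(V_Px² + V_Py²) = 18.233 m/s.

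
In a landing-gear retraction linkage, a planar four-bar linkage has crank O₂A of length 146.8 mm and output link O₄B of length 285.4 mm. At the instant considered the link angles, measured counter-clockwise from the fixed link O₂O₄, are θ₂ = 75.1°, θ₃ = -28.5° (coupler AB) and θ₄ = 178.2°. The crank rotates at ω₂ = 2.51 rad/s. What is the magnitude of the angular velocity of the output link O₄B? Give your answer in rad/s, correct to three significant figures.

2.79

ω₂ = 2.51 rad/s
Differentiating the loop-closure r₂e^{iθ₂}+r₃e^{iθ₃}=r₁+r₄e^{iθ₄} gives r₂ω₂e^{iθ₂}+r₃ω₃e^{iθ₃}=r₄ω₄e^{iθ₄}.
Eliminating the other unknown: ω₄ = r₂ω₂ sin(θ₂−θ₃) / [r₄ sin(θ₄−θ₃)].
Numerator sine = +0.97196; denominator sine = -0.44932.
Result = 0.1468·2.51·(+0.97196) / (0.2854·(-0.44932)) = -2.7928 rad/s; magnitude 2.7928 rad/s.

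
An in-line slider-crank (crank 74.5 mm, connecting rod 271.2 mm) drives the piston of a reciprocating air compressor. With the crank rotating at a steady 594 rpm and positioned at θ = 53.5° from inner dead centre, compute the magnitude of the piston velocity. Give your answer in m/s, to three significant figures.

4.35

ω = 2π·594/60 = 62.2 rad/s
For an in-line slider-crank, x = r cosθ + √(L² − r² sin²θ), so v = −rω sinθ·[1 + r cosθ/√(L² − r² sin²θ)].
With r = 0.0745 m, L = 0.2712 m, θ = 53.5°: √(L² − r² sin²θ) = 0.26451 m.
v = −0.0745·62.2·0.80386·[1 + 0.0745·0.59482/0.26451] = -4.3493 m/s.
|v| = 4.3493 m/s.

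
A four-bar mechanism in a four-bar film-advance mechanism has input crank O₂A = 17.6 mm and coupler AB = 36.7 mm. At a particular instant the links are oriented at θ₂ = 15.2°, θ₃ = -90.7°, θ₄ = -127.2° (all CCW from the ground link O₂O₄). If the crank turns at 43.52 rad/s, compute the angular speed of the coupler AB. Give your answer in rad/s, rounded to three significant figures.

21.4

ω₂ = 43.52 rad/s
Differentiating the loop-closure r₂e^{iθ₂}+r₃e^{iθ₃}=r₁+r₄e^{iθ₄} gives r₂ω₂e^{iθ₂}+r₃ω₃e^{iθ₃}=r₄ω₄e^{iθ₄}.
Eliminating the other unknown: ω₃ = r₂ω₂ sin(θ₄−θ₂) / [r₃ sin(θ₃−θ₄)].
Numerator sine = -0.61015; denominator sine = +0.59482.
Result = 0.0176·43.52·(-0.61015) / (0.0367·(+0.59482)) = -21.408 rad/s; magnitude 21.408 rad/s.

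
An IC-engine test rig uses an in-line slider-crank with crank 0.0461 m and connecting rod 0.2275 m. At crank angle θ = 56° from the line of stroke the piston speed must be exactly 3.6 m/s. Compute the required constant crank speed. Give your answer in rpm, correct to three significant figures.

For an in-line slider-crank, |v_piston| = rω|sinθ|·[1 + r cosθ/√(L² − r² sin²θ)].
With r = 0.0461 m, L = 0.2275 m, θ = 56°: the bracketed kinematic factor |dx/dθ| = 0.042612 m.
ω = v/|dx/dθ| = 3.6/0.042612 = 84.484 rad/s.
N = 60ω/(2π) = 806.76 rpm.

807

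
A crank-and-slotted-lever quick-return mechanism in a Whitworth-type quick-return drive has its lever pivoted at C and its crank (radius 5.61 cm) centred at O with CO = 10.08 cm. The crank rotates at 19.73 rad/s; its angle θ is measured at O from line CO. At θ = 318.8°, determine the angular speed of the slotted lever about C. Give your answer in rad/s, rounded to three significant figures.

6.69

ω = 19.73 rad/s
Crank pin A relative to C: A = (d + r cosθ, r sinθ); lever angle φ = atan2(r sinθ, d + r cosθ).
Differentiating tanφ: φ̇ = rω(d cosθ + r)/(d² + r² + 2dr cosθ).
d² + r² + 2dr cosθ = |CA|² = 0.0218175 m²;  d cosθ + r = +0.13194 m.
|ω_lever| = |0.0561·19.73·+0.13194| / 0.0218175 = 6.6938 rad/s.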